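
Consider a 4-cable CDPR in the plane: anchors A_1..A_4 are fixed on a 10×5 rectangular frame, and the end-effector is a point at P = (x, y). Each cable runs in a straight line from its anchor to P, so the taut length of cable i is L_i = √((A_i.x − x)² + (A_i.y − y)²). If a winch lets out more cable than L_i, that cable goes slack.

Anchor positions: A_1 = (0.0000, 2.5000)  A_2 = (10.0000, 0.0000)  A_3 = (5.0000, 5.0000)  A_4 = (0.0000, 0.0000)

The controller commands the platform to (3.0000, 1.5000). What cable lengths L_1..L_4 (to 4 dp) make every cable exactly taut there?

L_1: Δ = A_1−P = (-3.0000, 1.0000) → ‖Δ‖ = √10.0000 = 3.1623
L_2: Δ = A_2−P = (7.0000, -1.5000) → ‖Δ‖ = √51.2500 = 7.1589
L_3: Δ = A_3−P = (2.0000, 3.5000) → ‖Δ‖ = √16.2500 = 4.0311
L_4: Δ = A_4−P = (-3.0000, -1.5000) → ‖Δ‖ = √11.2500 = 3.3541

(3.1623, 7.1589, 4.0311, 3.3541)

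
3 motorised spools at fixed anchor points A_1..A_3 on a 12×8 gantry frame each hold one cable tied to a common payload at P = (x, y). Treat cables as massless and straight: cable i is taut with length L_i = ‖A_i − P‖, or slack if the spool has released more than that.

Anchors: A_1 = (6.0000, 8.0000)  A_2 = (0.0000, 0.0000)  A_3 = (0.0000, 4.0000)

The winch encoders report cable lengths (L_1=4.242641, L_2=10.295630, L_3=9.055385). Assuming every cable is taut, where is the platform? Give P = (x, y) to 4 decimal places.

(9.0000, 5.0000)

each cable: (A_i−P)·(A_i−P) = L_i²; let c_i = ‖A_i‖²−L_i²
c_1 = 36.0000+64.0000−18.0000 = 82.0000
row 1: 12.0000x + 16.0000y = 188.0000  (c_2=-106.0000)
row 2: 12.0000x + 8.0000y = 148.0000  (c_3=-66.0000)
Cramer on rows 1–2 → x = 9.0000, y = 5.0000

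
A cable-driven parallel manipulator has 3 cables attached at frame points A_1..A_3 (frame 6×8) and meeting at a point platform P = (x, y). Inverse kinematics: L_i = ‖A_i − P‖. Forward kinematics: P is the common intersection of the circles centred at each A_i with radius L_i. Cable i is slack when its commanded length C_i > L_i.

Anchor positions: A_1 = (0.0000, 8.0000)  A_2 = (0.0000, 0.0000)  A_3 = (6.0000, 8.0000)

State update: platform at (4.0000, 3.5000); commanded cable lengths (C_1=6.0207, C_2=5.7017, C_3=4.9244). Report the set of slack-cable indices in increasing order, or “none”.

cable 1: L_1 = ‖A_1−P‖ = 6.0208;  C_1 = 6.0207 → taut
cable 2: L_2 = ‖A_2−P‖ = 5.3151;  C_2 = 5.7017 → slack
cable 3: L_3 = ‖A_3−P‖ = 4.9244;  C_3 = 4.9244 → taut

2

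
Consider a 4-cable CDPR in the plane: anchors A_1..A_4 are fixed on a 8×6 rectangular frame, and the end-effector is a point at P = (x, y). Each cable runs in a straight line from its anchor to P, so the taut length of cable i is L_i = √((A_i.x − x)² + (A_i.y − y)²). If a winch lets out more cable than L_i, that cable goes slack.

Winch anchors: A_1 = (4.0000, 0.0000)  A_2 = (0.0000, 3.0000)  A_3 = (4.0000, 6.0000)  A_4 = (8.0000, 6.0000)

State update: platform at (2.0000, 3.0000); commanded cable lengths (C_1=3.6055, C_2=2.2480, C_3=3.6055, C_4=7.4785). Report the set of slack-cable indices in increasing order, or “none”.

2, 4

i=1: geometric 3.6056 vs commanded 3.6055 ⇒ taut
i=2: geometric 2.0000 vs commanded 2.2480 ⇒ slack
i=3: geometric 3.6056 vs commanded 3.6055 ⇒ taut
i=4: geometric 6.7082 vs commanded 7.4785 ⇒ slack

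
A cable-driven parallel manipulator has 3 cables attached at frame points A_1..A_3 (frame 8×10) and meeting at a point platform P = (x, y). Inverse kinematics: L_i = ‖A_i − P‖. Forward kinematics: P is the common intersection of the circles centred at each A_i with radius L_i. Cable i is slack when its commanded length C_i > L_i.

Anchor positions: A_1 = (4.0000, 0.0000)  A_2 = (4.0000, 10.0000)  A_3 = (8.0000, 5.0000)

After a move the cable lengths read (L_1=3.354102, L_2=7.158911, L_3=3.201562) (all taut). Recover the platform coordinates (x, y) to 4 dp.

(5.5000, 3.0000)

each cable: (A_i−P)·(A_i−P) = L_i²; let k_i = ‖A_i‖²−L_i²
k_1 = 16.0000+0.0000−11.2500 = 4.7500
row 1: 0.0000x − 20.0000y = -60.0000  (k_2=64.7500)
row 2: -8.0000x − 10.0000y = -74.0000  (k_3=78.7500)
Cramer on rows 1–2 → x = 5.5000, y = 3.0000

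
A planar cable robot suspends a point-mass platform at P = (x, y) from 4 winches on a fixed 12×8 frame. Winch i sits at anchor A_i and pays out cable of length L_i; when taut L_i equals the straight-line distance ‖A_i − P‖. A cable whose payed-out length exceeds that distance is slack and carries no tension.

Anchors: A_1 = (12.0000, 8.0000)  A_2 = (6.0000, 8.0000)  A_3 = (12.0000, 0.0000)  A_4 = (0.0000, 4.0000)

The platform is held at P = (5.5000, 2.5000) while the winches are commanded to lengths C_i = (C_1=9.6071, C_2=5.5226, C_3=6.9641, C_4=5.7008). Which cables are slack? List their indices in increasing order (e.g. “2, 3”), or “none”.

i=1: geometric 8.5147 vs commanded 9.6071 ⇒ slack
i=2: geometric 5.5227 vs commanded 5.5226 ⇒ taut
i=3: geometric 6.9642 vs commanded 6.9641 ⇒ taut
i=4: geometric 5.7009 vs commanded 5.7008 ⇒ taut

1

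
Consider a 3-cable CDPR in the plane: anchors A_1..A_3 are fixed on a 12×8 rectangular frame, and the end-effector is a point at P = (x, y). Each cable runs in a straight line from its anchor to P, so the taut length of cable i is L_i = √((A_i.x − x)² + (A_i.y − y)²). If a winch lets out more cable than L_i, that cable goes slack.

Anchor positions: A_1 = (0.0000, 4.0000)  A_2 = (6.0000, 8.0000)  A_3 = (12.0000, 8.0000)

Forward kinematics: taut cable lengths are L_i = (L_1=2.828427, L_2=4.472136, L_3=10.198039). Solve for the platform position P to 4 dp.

circle eqns → linear via eq_j − eq_1; set q_j = A_j·A_j − L_j²
q_1 = 0.0000+16.0000−8.0000 = 8.0000
-12.0000·x − 8.0000·y = q_1−q_2 = -72.0000
-24.0000·x − 8.0000·y = q_1−q_3 = -96.0000
solve first two rows → x=2.0000, y=6.0000

(2.0000, 6.0000)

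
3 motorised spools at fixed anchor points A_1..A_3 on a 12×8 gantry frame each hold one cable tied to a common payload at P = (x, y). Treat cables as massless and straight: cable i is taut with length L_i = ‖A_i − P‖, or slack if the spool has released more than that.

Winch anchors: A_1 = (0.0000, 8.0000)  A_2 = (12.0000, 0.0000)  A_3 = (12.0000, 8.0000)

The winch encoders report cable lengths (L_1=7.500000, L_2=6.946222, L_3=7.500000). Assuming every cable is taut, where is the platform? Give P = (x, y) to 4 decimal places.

(6.0000, 3.5000)

circle eqns → linear via eq_j − eq_1; set k_j = A_j·A_j − L_j²
k_1 = 0.0000+64.0000−56.2500 = 7.7500
-24.0000·x + 16.0000·y = k_1−k_2 = -88.0000
-24.0000·x + 0.0000·y = k_1−k_3 = -144.0000
solve first two rows → x=6.0000, y=3.5000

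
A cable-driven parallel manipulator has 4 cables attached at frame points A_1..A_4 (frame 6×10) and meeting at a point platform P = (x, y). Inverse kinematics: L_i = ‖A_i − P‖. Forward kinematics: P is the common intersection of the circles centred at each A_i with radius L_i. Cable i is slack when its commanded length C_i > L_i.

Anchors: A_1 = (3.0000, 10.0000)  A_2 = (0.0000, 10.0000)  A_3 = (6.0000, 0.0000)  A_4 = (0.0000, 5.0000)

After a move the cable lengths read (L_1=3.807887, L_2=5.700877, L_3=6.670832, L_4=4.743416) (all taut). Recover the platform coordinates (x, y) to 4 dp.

expand ‖A_i−P‖²=L_i² and subtract eq 1 (q_i ≔ ‖A_i‖²−L_i²)
q_1 = 9.0000+100.0000−14.5000 = 94.5000
eq1−eq2 → [6.0000  0.0000]·P = 27.0000
eq1−eq3 → [-6.0000  20.0000]·P = 103.0000
eq1−eq4 → [6.0000  10.0000]·P = 92.0000
2×2 solve → P = (4.5000, 6.5000)
check cable 4: ‖A_4−P‖² = 22.5000 ≈ L_4² = 22.5000 ✓

(4.5000, 6.5000)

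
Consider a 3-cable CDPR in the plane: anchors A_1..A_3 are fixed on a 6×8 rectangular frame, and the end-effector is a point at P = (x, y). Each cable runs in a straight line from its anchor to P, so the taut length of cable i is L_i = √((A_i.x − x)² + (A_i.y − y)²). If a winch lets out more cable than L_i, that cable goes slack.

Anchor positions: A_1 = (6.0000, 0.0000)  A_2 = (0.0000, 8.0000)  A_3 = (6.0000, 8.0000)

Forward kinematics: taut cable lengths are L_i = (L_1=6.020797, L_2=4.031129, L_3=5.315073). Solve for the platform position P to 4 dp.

expand ‖A_i−P‖²=L_i² and subtract eq 1 (q_i ≔ ‖A_i‖²−L_i²)
q_1 = 36.0000+0.0000−36.2500 = -0.2500
eq1−eq2 → [12.0000  -16.0000]·P = -48.0000
eq1−eq3 → [0.0000  -16.0000]·P = -72.0000
2×2 solve → P = (2.0000, 4.5000)

(2.0000, 4.5000)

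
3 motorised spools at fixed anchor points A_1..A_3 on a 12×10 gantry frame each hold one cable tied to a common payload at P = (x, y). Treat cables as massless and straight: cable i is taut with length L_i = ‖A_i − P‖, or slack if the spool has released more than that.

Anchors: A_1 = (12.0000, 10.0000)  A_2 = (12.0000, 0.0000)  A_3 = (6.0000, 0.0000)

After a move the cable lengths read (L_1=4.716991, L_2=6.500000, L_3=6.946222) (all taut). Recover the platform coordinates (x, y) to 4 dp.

(9.5000, 6.0000)

expand ‖A_i−P‖²=L_i² and subtract eq 1 (q_i ≔ ‖A_i‖²−L_i²)
q_1 = 144.0000+100.0000−22.2500 = 221.7500
eq1−eq2 → [0.0000  20.0000]·P = 120.0000
eq1−eq3 → [12.0000  20.0000]·P = 234.0000
2×2 solve → P = (9.5000, 6.0000)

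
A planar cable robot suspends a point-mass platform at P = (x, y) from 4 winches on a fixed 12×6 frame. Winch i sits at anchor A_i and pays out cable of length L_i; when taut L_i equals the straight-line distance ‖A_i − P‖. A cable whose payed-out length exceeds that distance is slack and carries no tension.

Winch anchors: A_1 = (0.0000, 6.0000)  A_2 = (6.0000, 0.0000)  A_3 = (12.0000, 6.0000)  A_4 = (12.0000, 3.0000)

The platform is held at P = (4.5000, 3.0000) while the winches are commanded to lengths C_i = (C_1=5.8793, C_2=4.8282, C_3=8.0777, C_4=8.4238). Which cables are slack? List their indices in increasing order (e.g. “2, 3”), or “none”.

cable 1: L_1 = ‖A_1−P‖ = 5.4083;  C_1 = 5.8793 → slack
cable 2: L_2 = ‖A_2−P‖ = 3.3541;  C_2 = 4.8282 → slack
cable 3: L_3 = ‖A_3−P‖ = 8.0777;  C_3 = 8.0777 → taut
cable 4: L_4 = ‖A_4−P‖ = 7.5000;  C_4 = 8.4238 → slack

1, 2, 4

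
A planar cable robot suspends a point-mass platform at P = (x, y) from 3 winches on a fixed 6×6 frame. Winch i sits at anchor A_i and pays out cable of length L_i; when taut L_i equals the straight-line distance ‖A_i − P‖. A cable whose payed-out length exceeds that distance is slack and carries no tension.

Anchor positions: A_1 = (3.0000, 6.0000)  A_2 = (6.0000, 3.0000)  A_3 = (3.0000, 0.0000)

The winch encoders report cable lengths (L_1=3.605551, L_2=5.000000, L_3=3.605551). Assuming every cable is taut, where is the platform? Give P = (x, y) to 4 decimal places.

(1.0000, 3.0000)

circle eqns → linear via eq_j − eq_1; set k_j = A_j·A_j − L_j²
k_1 = 9.0000+36.0000−13.0000 = 32.0000
-6.0000·x + 6.0000·y = k_1−k_2 = 12.0000
0.0000·x + 12.0000·y = k_1−k_3 = 36.0000
solve first two rows → x=1.0000, y=3.0000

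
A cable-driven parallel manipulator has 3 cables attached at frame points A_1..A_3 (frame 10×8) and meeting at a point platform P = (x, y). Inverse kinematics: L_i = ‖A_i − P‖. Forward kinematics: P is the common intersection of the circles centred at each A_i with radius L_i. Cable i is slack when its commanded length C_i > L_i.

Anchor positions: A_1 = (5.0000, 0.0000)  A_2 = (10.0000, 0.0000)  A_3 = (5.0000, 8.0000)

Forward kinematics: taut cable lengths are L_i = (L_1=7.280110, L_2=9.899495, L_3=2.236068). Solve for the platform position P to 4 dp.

expand ‖A_i−P‖²=L_i² and subtract eq 1 (q_i ≔ ‖A_i‖²−L_i²)
q_1 = 25.0000+0.0000−53.0000 = -28.0000
eq1−eq2 → [-10.0000  0.0000]·P = -30.0000
eq1−eq3 → [0.0000  -16.0000]·P = -112.0000
2×2 solve → P = (3.0000, 7.0000)

(3.0000, 7.0000)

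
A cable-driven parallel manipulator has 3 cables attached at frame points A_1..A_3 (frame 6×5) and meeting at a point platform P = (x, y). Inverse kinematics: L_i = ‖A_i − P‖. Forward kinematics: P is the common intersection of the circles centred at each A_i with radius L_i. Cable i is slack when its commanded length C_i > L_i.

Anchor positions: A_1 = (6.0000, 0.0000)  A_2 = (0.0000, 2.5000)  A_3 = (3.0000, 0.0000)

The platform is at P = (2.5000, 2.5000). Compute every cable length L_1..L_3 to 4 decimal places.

(4.3012, 2.5000, 2.5495)

L_1: Δ = A_1−P = (3.5000, -2.5000) → ‖Δ‖ = √18.5000 = 4.3012
L_2: Δ = A_2−P = (-2.5000, 0.0000) → ‖Δ‖ = √6.2500 = 2.5000
L_3: Δ = A_3−P = (0.5000, -2.5000) → ‖Δ‖ = √6.5000 = 2.5495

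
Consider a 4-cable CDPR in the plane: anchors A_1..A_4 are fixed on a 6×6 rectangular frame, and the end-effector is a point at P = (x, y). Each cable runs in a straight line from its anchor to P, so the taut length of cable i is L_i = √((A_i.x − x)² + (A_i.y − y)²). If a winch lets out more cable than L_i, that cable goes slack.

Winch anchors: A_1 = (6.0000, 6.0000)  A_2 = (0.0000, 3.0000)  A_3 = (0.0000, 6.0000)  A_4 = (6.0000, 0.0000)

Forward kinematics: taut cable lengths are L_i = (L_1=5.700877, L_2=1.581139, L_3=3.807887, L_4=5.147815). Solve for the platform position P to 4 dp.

circle eqns → linear via eq_j − eq_1; set q_j = A_j·A_j − L_j²
q_1 = 36.0000+36.0000−32.5000 = 39.5000
12.0000·x + 6.0000·y = q_1−q_2 = 33.0000
12.0000·x + 0.0000·y = q_1−q_3 = 18.0000
0.0000·x + 12.0000·y = q_1−q_4 = 30.0000
solve first two rows → x=1.5000, y=2.5000
check cable 4: ‖A_4−P‖² = 26.5000 ≈ L_4² = 26.5000 ✓

(1.5000, 2.5000)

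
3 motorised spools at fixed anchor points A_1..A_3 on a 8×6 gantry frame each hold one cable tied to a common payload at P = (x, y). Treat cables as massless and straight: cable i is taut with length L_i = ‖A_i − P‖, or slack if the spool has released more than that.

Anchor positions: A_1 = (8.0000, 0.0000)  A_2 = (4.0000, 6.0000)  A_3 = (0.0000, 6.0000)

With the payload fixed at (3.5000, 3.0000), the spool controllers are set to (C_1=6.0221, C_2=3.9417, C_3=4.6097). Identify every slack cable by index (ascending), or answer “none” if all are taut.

cable 1: L_1 = ‖A_1−P‖ = 5.4083;  C_1 = 6.0221 → slack
cable 2: L_2 = ‖A_2−P‖ = 3.0414;  C_2 = 3.9417 → slack
cable 3: L_3 = ‖A_3−P‖ = 4.6098;  C_3 = 4.6097 → taut

1, 2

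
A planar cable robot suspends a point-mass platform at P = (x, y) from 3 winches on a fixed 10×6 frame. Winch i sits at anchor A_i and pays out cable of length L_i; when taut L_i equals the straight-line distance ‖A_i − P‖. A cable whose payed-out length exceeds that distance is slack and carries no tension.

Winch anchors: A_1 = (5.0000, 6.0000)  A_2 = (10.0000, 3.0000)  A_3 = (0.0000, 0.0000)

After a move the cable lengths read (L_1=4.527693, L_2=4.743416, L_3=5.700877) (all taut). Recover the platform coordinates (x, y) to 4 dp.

(5.5000, 1.5000)

expand ‖A_i−P‖²=L_i² and subtract eq 1 (c_i ≔ ‖A_i‖²−L_i²)
c_1 = 25.0000+36.0000−20.5000 = 40.5000
eq1−eq2 → [-10.0000  6.0000]·P = -46.0000
eq1−eq3 → [10.0000  12.0000]·P = 73.0000
2×2 solve → P = (5.5000, 1.5000)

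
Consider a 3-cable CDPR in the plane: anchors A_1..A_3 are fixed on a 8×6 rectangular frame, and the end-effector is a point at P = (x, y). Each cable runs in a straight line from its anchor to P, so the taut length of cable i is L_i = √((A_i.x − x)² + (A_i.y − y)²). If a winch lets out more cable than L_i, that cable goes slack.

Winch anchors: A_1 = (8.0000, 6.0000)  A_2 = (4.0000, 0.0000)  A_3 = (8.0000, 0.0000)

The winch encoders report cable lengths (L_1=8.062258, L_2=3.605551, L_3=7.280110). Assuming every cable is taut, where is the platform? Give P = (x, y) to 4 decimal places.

(1.0000, 2.0000)

circle eqns → linear via eq_j − eq_1; set k_j = A_j·A_j − L_j²
k_1 = 64.0000+36.0000−65.0000 = 35.0000
8.0000·x + 12.0000·y = k_1−k_2 = 32.0000
0.0000·x + 12.0000·y = k_1−k_3 = 24.0000
solve first two rows → x=1.0000, y=2.0000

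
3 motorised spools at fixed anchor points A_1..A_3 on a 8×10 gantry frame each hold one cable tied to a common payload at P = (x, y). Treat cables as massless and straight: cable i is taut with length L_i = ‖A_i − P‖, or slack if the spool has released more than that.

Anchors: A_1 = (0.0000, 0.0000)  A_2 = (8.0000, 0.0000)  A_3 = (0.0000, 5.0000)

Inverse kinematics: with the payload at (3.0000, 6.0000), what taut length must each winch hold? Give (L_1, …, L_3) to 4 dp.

L_1 = √((0.0000−3.0000)² + (0.0000−6.0000)²) = 6.7082
L_2 = √((8.0000−3.0000)² + (0.0000−6.0000)²) = 7.8102
L_3 = √((0.0000−3.0000)² + (5.0000−6.0000)²) = 3.1623

(6.7082, 7.8102, 3.1623)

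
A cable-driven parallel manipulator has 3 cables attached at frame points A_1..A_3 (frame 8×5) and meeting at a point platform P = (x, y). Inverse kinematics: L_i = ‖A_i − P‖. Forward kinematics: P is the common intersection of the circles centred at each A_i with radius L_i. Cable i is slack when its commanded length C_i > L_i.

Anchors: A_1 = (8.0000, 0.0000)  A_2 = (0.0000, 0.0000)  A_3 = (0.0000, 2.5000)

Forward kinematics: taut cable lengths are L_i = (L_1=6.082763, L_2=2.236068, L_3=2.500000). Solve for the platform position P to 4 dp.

circle eqns → linear via eq_j − eq_1; set c_j = A_j·A_j − L_j²
c_1 = 64.0000+0.0000−37.0000 = 27.0000
16.0000·x + 0.0000·y = c_1−c_2 = 32.0000
16.0000·x − 5.0000·y = c_1−c_3 = 27.0000
solve first two rows → x=2.0000, y=1.0000

(2.0000, 1.0000)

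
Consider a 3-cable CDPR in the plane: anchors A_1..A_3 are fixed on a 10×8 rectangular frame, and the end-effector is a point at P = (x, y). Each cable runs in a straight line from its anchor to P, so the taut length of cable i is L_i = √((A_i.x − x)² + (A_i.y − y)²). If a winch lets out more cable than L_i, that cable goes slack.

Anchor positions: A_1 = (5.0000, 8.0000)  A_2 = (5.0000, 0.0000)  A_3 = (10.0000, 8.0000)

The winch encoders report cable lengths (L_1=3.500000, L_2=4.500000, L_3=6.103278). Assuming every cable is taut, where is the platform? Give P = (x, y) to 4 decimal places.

(5.0000, 4.5000)

each cable: (A_i−P)·(A_i−P) = L_i²; let q_i = ‖A_i‖²−L_i²
q_1 = 25.0000+64.0000−12.2500 = 76.7500
row 1: 0.0000x + 16.0000y = 72.0000  (q_2=4.7500)
row 2: -10.0000x + 0.0000y = -50.0000  (q_3=126.7500)
Cramer on rows 1–2 → x = 5.0000, y = 4.5000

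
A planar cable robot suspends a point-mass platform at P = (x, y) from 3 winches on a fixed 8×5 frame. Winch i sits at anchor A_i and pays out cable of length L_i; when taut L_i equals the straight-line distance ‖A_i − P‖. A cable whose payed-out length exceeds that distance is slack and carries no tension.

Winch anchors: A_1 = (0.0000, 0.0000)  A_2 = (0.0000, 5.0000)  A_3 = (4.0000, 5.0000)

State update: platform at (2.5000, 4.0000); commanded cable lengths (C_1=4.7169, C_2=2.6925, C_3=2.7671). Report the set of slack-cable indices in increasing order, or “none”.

cable 1: L_1 = ‖A_1−P‖ = 4.7170;  C_1 = 4.7169 → taut
cable 2: L_2 = ‖A_2−P‖ = 2.6926;  C_2 = 2.6925 → taut
cable 3: L_3 = ‖A_3−P‖ = 1.8028;  C_3 = 2.7671 → slack

3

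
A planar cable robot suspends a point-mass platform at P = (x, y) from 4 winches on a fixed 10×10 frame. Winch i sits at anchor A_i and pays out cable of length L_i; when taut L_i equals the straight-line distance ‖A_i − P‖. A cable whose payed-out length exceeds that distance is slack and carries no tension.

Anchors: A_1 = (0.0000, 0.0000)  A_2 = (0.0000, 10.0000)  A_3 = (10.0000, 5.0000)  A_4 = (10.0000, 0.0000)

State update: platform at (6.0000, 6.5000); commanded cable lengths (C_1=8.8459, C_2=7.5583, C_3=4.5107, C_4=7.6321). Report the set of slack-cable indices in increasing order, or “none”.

2, 3

cable 1: √((-6.0000)²+(-6.5000)²)=8.8459, C_1=8.8459: taut
cable 2: √((-6.0000)²+(3.5000)²)=6.9462, C_2=7.5583: slack
cable 3: √((4.0000)²+(-1.5000)²)=4.2720, C_3=4.5107: slack
cable 4: √((4.0000)²+(-6.5000)²)=7.6322, C_4=7.6321: taut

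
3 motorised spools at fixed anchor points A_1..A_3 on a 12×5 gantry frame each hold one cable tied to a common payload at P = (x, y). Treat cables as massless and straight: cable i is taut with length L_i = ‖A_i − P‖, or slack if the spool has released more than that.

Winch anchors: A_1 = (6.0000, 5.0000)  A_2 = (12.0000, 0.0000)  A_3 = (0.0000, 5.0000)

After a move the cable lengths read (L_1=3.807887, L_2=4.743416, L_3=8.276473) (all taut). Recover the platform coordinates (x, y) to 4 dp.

(7.5000, 1.5000)

each cable: (A_i−P)·(A_i−P) = L_i²; let k_i = ‖A_i‖²−L_i²
k_1 = 36.0000+25.0000−14.5000 = 46.5000
row 1: -12.0000x + 10.0000y = -75.0000  (k_2=121.5000)
row 2: 12.0000x + 0.0000y = 90.0000  (k_3=-43.5000)
Cramer on rows 1–2 → x = 7.5000, y = 1.5000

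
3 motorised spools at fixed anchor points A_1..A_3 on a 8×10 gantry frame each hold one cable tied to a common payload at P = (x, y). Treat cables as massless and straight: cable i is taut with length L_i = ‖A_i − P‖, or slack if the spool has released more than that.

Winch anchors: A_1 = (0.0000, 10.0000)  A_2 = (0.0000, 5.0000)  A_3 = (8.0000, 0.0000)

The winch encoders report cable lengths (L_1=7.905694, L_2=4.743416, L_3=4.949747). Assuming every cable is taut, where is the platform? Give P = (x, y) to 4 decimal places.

circle eqns → linear via eq_j − eq_1; set c_j = A_j·A_j − L_j²
c_1 = 0.0000+100.0000−62.5000 = 37.5000
0.0000·x + 10.0000·y = c_1−c_2 = 35.0000
-16.0000·x + 20.0000·y = c_1−c_3 = -2.0000
solve first two rows → x=4.5000, y=3.5000

(4.5000, 3.5000)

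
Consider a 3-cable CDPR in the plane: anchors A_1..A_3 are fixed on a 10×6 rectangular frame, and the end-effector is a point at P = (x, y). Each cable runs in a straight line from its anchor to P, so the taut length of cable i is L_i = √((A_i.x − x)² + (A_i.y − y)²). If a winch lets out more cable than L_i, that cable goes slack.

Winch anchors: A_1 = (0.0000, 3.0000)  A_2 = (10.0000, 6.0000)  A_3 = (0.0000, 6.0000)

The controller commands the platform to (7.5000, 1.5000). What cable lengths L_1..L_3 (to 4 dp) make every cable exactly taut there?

(7.6485, 5.1478, 8.7464)

L_1: Δ = A_1−P = (-7.5000, 1.5000) → ‖Δ‖ = √58.5000 = 7.6485
L_2: Δ = A_2−P = (2.5000, 4.5000) → ‖Δ‖ = √26.5000 = 5.1478
L_3: Δ = A_3−P = (-7.5000, 4.5000) → ‖Δ‖ = √76.5000 = 8.7464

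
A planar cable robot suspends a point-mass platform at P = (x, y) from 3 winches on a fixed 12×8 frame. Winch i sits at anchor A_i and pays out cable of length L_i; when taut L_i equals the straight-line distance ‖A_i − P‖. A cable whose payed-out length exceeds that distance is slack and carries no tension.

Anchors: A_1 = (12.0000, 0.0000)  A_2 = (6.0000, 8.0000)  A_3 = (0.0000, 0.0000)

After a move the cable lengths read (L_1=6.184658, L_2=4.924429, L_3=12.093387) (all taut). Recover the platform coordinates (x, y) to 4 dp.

(10.5000, 6.0000)

circle eqns → linear via eq_j − eq_1; set c_j = A_j·A_j − L_j²
c_1 = 144.0000+0.0000−38.2500 = 105.7500
12.0000·x − 16.0000·y = c_1−c_2 = 30.0000
24.0000·x + 0.0000·y = c_1−c_3 = 252.0000
solve first two rows → x=10.5000, y=6.0000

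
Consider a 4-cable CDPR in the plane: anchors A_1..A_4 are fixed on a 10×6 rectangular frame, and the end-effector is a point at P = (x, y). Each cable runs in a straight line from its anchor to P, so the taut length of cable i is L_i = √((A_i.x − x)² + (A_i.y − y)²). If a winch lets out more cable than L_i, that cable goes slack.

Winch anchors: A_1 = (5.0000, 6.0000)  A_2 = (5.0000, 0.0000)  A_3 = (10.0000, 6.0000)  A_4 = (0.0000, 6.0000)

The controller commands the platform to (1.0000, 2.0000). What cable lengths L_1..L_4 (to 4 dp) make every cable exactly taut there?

(5.6569, 4.4721, 9.8489, 4.1231)

cable 1: Δx=4.0000, Δy=4.0000; L_1 = √(Δx²+Δy²) = 5.6569
cable 2: Δx=4.0000, Δy=-2.0000; L_2 = √(Δx²+Δy²) = 4.4721
cable 3: Δx=9.0000, Δy=4.0000; L_3 = √(Δx²+Δy²) = 9.8489
cable 4: Δx=-1.0000, Δy=4.0000; L_4 = √(Δx²+Δy²) = 4.1231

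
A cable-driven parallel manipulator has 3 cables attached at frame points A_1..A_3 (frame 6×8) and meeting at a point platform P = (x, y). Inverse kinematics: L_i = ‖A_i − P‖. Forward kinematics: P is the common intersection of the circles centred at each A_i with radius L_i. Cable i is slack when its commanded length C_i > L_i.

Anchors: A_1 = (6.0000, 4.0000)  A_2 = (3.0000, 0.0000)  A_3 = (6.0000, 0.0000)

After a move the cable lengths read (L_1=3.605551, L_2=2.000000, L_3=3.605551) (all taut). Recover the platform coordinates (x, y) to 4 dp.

(3.0000, 2.0000)

expand ‖A_i−P‖²=L_i² and subtract eq 1 (c_i ≔ ‖A_i‖²−L_i²)
c_1 = 36.0000+16.0000−13.0000 = 39.0000
eq1−eq2 → [6.0000  8.0000]·P = 34.0000
eq1−eq3 → [0.0000  8.0000]·P = 16.0000
2×2 solve → P = (3.0000, 2.0000)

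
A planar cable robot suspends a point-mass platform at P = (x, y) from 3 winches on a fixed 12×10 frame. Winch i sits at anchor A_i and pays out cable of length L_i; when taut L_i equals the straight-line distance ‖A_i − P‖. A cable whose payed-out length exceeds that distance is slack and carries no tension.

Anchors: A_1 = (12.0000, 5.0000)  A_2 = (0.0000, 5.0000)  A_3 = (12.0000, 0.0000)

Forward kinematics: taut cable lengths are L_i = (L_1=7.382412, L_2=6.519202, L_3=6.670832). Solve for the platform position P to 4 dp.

(5.5000, 1.5000)

each cable: (A_i−P)·(A_i−P) = L_i²; let c_i = ‖A_i‖²−L_i²
c_1 = 144.0000+25.0000−54.5000 = 114.5000
row 1: 24.0000x + 0.0000y = 132.0000  (c_2=-17.5000)
row 2: 0.0000x + 10.0000y = 15.0000  (c_3=99.5000)
Cramer on rows 1–2 → x = 5.5000, y = 1.5000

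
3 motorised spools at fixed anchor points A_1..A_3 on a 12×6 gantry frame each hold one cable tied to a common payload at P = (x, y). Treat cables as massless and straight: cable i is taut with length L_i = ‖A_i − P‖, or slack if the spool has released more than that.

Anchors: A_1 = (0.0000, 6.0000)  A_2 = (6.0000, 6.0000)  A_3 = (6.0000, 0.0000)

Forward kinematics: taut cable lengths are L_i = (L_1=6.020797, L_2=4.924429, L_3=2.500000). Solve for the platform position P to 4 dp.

expand ‖A_i−P‖²=L_i² and subtract eq 1 (q_i ≔ ‖A_i‖²−L_i²)
q_1 = 0.0000+36.0000−36.2500 = -0.2500
eq1−eq2 → [-12.0000  0.0000]·P = -48.0000
eq1−eq3 → [-12.0000  12.0000]·P = -30.0000
2×2 solve → P = (4.0000, 1.5000)

(4.0000, 1.5000)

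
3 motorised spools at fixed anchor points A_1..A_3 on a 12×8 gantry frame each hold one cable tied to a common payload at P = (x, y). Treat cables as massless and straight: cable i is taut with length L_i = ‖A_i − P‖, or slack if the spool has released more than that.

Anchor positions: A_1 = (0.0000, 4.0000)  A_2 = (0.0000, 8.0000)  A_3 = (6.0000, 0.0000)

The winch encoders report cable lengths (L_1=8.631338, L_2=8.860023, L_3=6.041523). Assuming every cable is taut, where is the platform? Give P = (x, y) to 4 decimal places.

each cable: (A_i−P)·(A_i−P) = L_i²; let c_i = ‖A_i‖²−L_i²
c_1 = 0.0000+16.0000−74.5000 = -58.5000
row 1: 0.0000x − 8.0000y = -44.0000  (c_2=-14.5000)
row 2: -12.0000x + 8.0000y = -58.0000  (c_3=-0.5000)
Cramer on rows 1–2 → x = 8.5000, y = 5.5000

(8.5000, 5.5000)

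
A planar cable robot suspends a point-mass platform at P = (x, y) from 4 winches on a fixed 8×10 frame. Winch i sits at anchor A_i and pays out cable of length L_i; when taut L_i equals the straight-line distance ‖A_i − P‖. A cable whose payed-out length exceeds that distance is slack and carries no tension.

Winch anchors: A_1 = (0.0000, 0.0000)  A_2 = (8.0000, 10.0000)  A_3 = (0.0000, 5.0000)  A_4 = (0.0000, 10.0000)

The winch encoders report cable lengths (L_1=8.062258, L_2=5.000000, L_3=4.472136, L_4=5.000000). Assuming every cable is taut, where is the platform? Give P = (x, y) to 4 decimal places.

each cable: (A_i−P)·(A_i−P) = L_i²; let c_i = ‖A_i‖²−L_i²
c_1 = 0.0000+0.0000−65.0000 = -65.0000
row 1: -16.0000x − 20.0000y = -204.0000  (c_2=139.0000)
row 2: 0.0000x − 10.0000y = -70.0000  (c_3=5.0000)
row 3: 0.0000x − 20.0000y = -140.0000  (c_4=75.0000)
Cramer on rows 1–2 → x = 4.0000, y = 7.0000
check cable 4: ‖A_4−P‖² = 25.0000 ≈ L_4² = 25.0000 ✓

(4.0000, 7.0000)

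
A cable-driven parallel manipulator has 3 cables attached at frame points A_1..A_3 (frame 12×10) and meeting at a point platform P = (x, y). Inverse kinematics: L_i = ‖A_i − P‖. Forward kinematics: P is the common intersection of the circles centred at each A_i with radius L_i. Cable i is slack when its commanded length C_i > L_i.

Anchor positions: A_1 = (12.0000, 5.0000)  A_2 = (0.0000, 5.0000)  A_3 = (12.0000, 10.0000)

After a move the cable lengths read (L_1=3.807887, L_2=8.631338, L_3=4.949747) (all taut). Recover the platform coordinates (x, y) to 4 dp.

(8.5000, 6.5000)

expand ‖A_i−P‖²=L_i² and subtract eq 1 (q_i ≔ ‖A_i‖²−L_i²)
q_1 = 144.0000+25.0000−14.5000 = 154.5000
eq1−eq2 → [24.0000  0.0000]·P = 204.0000
eq1−eq3 → [0.0000  -10.0000]·P = -65.0000
2×2 solve → P = (8.5000, 6.5000)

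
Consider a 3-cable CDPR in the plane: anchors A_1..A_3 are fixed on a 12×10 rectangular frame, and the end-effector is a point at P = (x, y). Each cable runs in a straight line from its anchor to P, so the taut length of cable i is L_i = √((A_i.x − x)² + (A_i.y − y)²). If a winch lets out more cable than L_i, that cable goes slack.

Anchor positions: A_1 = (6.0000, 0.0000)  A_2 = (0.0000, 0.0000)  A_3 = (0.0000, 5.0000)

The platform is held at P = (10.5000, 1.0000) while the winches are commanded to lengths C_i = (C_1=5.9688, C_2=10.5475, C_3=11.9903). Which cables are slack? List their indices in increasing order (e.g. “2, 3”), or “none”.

1, 3

cable 1: √((-4.5000)²+(-1.0000)²)=4.6098, C_1=5.9688: slack
cable 2: √((-10.5000)²+(-1.0000)²)=10.5475, C_2=10.5475: taut
cable 3: √((-10.5000)²+(4.0000)²)=11.2361, C_3=11.9903: slack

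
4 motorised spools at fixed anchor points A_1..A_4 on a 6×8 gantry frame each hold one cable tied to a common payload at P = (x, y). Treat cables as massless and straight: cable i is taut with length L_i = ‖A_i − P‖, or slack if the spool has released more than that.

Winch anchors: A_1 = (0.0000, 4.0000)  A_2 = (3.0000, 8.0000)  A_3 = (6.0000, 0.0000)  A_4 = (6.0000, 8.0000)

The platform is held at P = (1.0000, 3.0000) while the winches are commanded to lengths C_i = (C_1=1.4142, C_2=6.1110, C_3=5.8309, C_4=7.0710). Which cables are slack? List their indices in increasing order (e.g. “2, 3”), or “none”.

cable 1: √((-1.0000)²+(1.0000)²)=1.4142, C_1=1.4142: taut
cable 2: √((2.0000)²+(5.0000)²)=5.3852, C_2=6.1110: slack
cable 3: √((5.0000)²+(-3.0000)²)=5.8310, C_3=5.8309: taut
cable 4: √((5.0000)²+(5.0000)²)=7.0711, C_4=7.0710: taut

2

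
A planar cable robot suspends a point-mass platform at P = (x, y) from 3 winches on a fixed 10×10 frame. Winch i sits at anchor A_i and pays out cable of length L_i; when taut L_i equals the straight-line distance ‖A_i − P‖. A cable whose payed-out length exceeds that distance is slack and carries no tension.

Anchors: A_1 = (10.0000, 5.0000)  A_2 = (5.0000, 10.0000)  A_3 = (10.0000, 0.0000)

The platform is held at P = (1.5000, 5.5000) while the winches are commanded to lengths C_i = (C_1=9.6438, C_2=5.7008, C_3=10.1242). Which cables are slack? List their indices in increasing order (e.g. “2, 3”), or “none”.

cable 1: L_1 = ‖A_1−P‖ = 8.5147;  C_1 = 9.6438 → slack
cable 2: L_2 = ‖A_2−P‖ = 5.7009;  C_2 = 5.7008 → taut
cable 3: L_3 = ‖A_3−P‖ = 10.1242;  C_3 = 10.1242 → taut

1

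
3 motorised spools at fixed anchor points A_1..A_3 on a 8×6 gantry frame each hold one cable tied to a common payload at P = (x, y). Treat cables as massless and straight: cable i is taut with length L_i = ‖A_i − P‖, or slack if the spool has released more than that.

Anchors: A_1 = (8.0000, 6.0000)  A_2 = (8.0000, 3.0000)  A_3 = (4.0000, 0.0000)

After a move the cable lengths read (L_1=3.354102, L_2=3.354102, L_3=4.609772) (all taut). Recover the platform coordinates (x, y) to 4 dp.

(5.0000, 4.5000)

each cable: (A_i−P)·(A_i−P) = L_i²; let c_i = ‖A_i‖²−L_i²
c_1 = 64.0000+36.0000−11.2500 = 88.7500
row 1: 0.0000x + 6.0000y = 27.0000  (c_2=61.7500)
row 2: 8.0000x + 12.0000y = 94.0000  (c_3=-5.2500)
Cramer on rows 1–2 → x = 5.0000, y = 4.5000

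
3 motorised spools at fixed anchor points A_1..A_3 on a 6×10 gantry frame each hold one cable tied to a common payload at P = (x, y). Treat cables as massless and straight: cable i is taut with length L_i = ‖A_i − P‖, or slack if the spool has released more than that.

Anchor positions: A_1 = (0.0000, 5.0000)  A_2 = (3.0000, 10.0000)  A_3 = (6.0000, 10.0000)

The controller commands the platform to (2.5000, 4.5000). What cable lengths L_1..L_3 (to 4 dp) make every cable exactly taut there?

cable 1: Δx=-2.5000, Δy=0.5000; L_1 = √(Δx²+Δy²) = 2.5495
cable 2: Δx=0.5000, Δy=5.5000; L_2 = √(Δx²+Δy²) = 5.5227
cable 3: Δx=3.5000, Δy=5.5000; L_3 = √(Δx²+Δy²) = 6.5192

(2.5495, 5.5227, 6.5192)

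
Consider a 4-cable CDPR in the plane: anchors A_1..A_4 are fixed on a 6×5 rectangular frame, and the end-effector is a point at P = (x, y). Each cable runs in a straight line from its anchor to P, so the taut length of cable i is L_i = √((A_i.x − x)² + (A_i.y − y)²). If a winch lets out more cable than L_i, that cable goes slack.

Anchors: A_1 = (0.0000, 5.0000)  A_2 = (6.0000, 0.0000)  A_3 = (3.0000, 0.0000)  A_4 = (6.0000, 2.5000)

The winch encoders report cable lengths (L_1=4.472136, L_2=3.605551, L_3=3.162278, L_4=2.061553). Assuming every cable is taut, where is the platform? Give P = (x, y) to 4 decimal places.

(4.0000, 3.0000)

circle eqns → linear via eq_j − eq_1; set c_j = A_j·A_j − L_j²
c_1 = 0.0000+25.0000−20.0000 = 5.0000
-12.0000·x + 10.0000·y = c_1−c_2 = -18.0000
-6.0000·x + 10.0000·y = c_1−c_3 = 6.0000
-12.0000·x + 5.0000·y = c_1−c_4 = -33.0000
solve first two rows → x=4.0000, y=3.0000
check cable 4: ‖A_4−P‖² = 4.2500 ≈ L_4² = 4.2500 ✓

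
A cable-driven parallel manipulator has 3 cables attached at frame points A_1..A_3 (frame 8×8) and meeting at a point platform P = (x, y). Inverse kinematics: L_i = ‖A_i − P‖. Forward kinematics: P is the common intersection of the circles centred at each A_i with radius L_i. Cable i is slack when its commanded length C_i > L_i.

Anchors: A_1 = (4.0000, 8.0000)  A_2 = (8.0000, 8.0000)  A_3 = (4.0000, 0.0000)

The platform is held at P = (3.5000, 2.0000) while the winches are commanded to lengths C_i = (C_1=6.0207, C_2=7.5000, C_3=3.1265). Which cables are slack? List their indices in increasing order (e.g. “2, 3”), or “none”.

cable 1: L_1 = ‖A_1−P‖ = 6.0208;  C_1 = 6.0207 → taut
cable 2: L_2 = ‖A_2−P‖ = 7.5000;  C_2 = 7.5000 → taut
cable 3: L_3 = ‖A_3−P‖ = 2.0616;  C_3 = 3.1265 → slack

3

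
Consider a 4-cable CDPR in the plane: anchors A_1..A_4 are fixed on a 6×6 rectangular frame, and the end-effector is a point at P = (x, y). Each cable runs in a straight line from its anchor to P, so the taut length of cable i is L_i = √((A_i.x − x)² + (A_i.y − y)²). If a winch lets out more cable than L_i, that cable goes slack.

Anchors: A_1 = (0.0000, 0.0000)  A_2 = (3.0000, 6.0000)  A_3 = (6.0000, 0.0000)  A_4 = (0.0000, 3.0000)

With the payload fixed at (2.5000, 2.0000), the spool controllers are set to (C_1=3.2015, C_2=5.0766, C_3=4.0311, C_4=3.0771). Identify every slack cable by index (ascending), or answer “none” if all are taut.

i=1: geometric 3.2016 vs commanded 3.2015 ⇒ taut
i=2: geometric 4.0311 vs commanded 5.0766 ⇒ slack
i=3: geometric 4.0311 vs commanded 4.0311 ⇒ taut
i=4: geometric 2.6926 vs commanded 3.0771 ⇒ slack

2, 4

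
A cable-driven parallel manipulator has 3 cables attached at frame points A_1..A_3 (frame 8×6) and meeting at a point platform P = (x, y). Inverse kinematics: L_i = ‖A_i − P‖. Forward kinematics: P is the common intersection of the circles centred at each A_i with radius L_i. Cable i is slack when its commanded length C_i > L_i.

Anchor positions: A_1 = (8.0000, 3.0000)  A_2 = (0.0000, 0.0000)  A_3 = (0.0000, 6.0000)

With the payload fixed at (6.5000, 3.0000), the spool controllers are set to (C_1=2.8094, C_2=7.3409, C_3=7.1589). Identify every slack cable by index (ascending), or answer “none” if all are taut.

cable 1: √((1.5000)²+(0.0000)²)=1.5000, C_1=2.8094: slack
cable 2: √((-6.5000)²+(-3.0000)²)=7.1589, C_2=7.3409: slack
cable 3: √((-6.5000)²+(3.0000)²)=7.1589, C_3=7.1589: taut

1, 2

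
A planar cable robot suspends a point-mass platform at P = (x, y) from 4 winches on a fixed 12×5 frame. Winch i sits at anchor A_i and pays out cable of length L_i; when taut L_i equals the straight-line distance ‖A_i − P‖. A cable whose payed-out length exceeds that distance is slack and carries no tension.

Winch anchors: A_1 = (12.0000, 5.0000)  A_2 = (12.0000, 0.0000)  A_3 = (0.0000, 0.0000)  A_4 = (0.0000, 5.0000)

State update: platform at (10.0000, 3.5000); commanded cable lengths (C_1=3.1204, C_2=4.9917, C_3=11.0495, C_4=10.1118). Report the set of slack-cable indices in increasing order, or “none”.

cable 1: L_1 = ‖A_1−P‖ = 2.5000;  C_1 = 3.1204 → slack
cable 2: L_2 = ‖A_2−P‖ = 4.0311;  C_2 = 4.9917 → slack
cable 3: L_3 = ‖A_3−P‖ = 10.5948;  C_3 = 11.0495 → slack
cable 4: L_4 = ‖A_4−P‖ = 10.1119;  C_4 = 10.1118 → taut

1, 2, 3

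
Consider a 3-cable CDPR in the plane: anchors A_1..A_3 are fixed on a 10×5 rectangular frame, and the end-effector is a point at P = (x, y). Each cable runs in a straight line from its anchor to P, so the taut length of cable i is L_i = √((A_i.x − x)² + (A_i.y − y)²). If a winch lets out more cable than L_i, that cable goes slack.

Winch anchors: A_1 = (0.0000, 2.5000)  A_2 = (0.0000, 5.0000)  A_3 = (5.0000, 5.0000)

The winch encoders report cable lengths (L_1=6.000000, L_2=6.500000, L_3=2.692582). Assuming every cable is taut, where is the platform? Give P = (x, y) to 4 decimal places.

circle eqns → linear via eq_j − eq_1; set q_j = A_j·A_j − L_j²
q_1 = 0.0000+6.2500−36.0000 = -29.7500
0.0000·x − 5.0000·y = q_1−q_2 = -12.5000
-10.0000·x − 5.0000·y = q_1−q_3 = -72.5000
solve first two rows → x=6.0000, y=2.5000

(6.0000, 2.5000)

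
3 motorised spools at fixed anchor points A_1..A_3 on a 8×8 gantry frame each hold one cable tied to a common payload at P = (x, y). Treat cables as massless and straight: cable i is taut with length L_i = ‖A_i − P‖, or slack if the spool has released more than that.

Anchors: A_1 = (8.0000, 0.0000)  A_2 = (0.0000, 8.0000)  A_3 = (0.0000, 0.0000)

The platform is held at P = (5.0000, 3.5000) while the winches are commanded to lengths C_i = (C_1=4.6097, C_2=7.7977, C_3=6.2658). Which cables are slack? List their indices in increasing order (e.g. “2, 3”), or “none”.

cable 1: √((3.0000)²+(-3.5000)²)=4.6098, C_1=4.6097: taut
cable 2: √((-5.0000)²+(4.5000)²)=6.7268, C_2=7.7977: slack
cable 3: √((-5.0000)²+(-3.5000)²)=6.1033, C_3=6.2658: slack

2, 3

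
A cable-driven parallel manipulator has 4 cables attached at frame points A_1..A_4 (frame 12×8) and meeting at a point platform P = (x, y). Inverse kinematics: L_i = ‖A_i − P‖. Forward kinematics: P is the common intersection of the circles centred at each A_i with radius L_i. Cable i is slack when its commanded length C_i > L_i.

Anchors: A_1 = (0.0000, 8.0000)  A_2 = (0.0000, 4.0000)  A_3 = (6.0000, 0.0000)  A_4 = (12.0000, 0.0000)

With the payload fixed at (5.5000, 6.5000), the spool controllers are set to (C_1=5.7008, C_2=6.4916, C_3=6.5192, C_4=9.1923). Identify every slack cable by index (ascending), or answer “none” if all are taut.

2

i=1: geometric 5.7009 vs commanded 5.7008 ⇒ taut
i=2: geometric 6.0415 vs commanded 6.4916 ⇒ slack
i=3: geometric 6.5192 vs commanded 6.5192 ⇒ taut
i=4: geometric 9.1924 vs commanded 9.1923 ⇒ taut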